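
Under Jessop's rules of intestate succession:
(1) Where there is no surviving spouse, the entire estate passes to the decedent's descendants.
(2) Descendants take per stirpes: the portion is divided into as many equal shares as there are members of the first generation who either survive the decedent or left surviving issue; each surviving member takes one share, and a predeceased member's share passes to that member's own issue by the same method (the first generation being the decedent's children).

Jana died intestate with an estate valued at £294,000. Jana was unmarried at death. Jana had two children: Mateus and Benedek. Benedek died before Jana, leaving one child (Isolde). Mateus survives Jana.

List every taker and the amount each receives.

The entire £294,000 passes to the descendants.
That amount (£294,000) is divided into 2 shares of £147,000: Mateus takes £147,000; Benedek's £147,000 share passes to Benedek's issue.
Benedek's share (£147,000) passes entirely to Isolde.

Mateus: £147,000; Isolde: £147,000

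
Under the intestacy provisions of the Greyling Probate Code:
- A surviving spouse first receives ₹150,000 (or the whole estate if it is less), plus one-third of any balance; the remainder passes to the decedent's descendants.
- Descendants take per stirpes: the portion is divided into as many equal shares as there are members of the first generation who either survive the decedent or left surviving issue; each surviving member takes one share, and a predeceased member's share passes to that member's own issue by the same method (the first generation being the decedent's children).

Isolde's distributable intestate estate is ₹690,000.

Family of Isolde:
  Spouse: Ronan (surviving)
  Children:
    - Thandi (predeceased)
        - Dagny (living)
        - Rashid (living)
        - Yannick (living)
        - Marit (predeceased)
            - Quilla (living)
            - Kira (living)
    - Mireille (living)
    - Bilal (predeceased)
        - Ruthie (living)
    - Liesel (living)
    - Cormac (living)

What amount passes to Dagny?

Dagny receives ₹18,000.

Ronan first takes ₹150,000, leaving a balance of ₹540,000. Ronan then takes one-third of the balance (₹180,000), for a total of ₹330,000. The remaining ₹360,000 passes to the descendants.
The descendants' portion (₹360,000) is divided into 5 shares of ₹72,000: Mireille, Liesel, and Cormac each take ₹72,000; Thandi's ₹72,000 share passes to Thandi's issue; Bilal's ₹72,000 share passes to Bilal's issue.
Thandi's share (₹72,000) is divided into 4 shares of ₹18,000: Dagny, Rashid, and Yannick each take ₹18,000; Marit's ₹18,000 share passes to Marit's issue.
Marit's share (₹18,000) is divided into 2 shares of ₹9,000: Quilla and Kira each take ₹9,000.
Bilal's share (₹72,000) passes entirely to Ruthie.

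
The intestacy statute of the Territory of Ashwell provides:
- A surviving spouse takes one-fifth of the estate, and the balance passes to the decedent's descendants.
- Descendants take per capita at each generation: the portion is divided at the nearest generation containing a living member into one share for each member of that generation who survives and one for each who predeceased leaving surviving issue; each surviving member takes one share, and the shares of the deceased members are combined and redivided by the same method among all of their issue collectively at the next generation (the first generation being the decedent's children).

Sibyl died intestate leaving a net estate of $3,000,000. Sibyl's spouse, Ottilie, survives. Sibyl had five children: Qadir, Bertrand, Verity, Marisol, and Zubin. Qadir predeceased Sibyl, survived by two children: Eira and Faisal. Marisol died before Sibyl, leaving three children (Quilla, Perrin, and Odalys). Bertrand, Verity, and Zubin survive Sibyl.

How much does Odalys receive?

Odalys receives $192,000.

Ottilie takes one-fifth of $3,000,000 = $600,000. The remaining $2,400,000 passes to the descendants.
The descendants' portion ($2,400,000) is divided at the children's generation into 5 shares of $480,000. Bertrand, Verity, and Zubin each take $480,000. The 2 shares of the deceased (Qadir and Marisol) are combined into a pool of $960,000.
That pool ($960,000) is divided at the grandchildren's generation equally among Eira, Faisal, Quilla, Perrin, and Odalys: $192,000 each.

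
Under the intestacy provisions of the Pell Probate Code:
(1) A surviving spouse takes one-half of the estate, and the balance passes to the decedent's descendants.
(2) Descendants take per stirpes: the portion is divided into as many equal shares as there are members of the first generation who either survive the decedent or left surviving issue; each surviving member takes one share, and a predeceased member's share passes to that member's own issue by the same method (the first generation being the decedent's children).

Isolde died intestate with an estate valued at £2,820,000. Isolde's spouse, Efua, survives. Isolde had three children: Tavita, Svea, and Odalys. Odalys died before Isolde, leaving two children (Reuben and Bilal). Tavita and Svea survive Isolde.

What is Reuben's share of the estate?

Reuben receives £235,000.

Efua takes one-half of £2,820,000 = £1,410,000. The remaining £1,410,000 passes to the descendants.
The descendants' portion (£1,410,000) is divided into 3 shares of £470,000: Tavita and Svea each take £470,000; Odalys's £470,000 share passes to Odalys's issue.
Odalys's share (£470,000) is divided into 2 shares of £235,000: Reuben and Bilal each take £235,000.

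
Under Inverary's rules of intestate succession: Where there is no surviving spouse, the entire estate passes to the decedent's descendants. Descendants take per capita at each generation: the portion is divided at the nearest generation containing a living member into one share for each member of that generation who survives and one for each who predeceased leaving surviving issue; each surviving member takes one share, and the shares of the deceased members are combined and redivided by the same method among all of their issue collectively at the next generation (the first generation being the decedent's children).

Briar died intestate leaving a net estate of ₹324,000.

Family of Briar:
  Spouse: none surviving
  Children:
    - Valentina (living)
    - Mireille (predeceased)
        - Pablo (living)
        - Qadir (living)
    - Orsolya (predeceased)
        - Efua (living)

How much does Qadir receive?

The entire ₹324,000 passes to the descendants.
That amount (₹324,000) is divided at the children's generation into 3 shares of ₹108,000. Valentina takes ₹108,000. The 2 shares of the deceased (Mireille and Orsolya) are combined into a pool of ₹216,000.
That pool (₹216,000) is divided at the grandchildren's generation equally among Pablo, Qadir, and Efua: ₹72,000 each.

Qadir receives ₹72,000.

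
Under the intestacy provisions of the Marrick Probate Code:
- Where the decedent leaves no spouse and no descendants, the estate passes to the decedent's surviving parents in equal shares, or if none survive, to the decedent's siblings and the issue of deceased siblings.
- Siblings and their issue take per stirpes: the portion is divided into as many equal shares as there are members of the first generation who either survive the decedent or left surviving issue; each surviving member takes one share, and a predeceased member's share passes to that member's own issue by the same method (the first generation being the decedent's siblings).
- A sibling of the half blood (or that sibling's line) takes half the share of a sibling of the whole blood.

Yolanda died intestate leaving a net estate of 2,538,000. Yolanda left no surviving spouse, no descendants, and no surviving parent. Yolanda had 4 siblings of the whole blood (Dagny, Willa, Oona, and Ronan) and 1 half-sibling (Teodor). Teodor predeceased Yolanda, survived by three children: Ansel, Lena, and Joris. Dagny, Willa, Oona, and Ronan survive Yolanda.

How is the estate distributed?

Dagny: 564,000; Willa: 564,000; Ansel: 94,000; Lena: 94,000; Joris: 94,000; Oona: 564,000; Ronan: 564,000

The entire 2,538,000 passes to the siblings and their issue.
Counting each half-blood sibling's line as half a unit, there are 9/2 units in 2,538,000, so one unit is 564,000. Whole-blood lines (Dagny, Willa, Oona, and Ronan) take 564,000 each; half-blood lines (Teodor) take 282,000 each.
Teodor's share (282,000) is divided into 3 shares of 94,000: Ansel, Lena, and Joris each take 94,000.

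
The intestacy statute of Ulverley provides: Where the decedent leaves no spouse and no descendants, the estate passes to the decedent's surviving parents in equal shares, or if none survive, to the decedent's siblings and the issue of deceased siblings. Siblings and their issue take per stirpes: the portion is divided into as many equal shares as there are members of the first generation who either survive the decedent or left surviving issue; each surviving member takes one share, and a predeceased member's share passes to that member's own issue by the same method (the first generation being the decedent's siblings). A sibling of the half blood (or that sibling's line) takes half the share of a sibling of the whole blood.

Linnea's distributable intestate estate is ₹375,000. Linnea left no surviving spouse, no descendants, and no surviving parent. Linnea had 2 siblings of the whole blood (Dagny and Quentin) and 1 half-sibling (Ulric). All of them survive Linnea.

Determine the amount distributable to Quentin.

The entire ₹375,000 passes to the siblings and their issue.
Counting each half-blood sibling's line as half a unit, there are 5/2 units in ₹375,000, so one unit is ₹150,000. Whole-blood lines (Dagny and Quentin) take ₹150,000 each; half-blood lines (Ulric) take ₹75,000 each.

Quentin receives ₹150,000.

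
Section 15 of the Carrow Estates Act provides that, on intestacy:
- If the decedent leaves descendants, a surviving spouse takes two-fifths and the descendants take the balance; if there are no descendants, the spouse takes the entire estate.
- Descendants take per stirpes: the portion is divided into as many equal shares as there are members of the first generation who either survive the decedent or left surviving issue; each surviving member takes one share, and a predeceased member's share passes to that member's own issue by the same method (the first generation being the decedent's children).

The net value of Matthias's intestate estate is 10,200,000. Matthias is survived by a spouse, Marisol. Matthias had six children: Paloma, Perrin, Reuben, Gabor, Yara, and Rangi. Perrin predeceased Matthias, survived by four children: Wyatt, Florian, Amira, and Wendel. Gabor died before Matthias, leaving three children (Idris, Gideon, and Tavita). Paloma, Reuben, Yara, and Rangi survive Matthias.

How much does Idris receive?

Marisol takes two-fifths of 10,200,000 = 4,080,000. The remaining 6,120,000 passes to the descendants.
The descendants' portion (6,120,000) is divided into 6 shares of 1,020,000: Paloma, Reuben, Yara, and Rangi each take 1,020,000; Perrin's 1,020,000 share passes to Perrin's issue; Gabor's 1,020,000 share passes to Gabor's issue.
Perrin's share (1,020,000) is divided into 4 shares of 255,000: Wyatt, Florian, Amira, and Wendel each take 255,000.
Gabor's share (1,020,000) is divided into 3 shares of 340,000: Idris, Gideon, and Tavita each take 340,000.

Idris receives 340,000.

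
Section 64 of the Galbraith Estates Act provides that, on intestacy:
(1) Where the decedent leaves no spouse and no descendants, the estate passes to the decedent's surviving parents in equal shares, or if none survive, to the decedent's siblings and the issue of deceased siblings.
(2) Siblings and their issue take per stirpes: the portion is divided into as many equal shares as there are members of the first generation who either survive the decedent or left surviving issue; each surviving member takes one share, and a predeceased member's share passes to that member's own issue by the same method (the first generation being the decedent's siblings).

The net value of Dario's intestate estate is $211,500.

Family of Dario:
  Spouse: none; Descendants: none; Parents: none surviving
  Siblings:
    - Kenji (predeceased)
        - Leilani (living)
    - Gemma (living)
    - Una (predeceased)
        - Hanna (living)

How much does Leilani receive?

The entire $211,500 passes to the siblings and their issue.
That amount ($211,500) is divided into 3 shares of $70,500: Gemma takes $70,500; Kenji's $70,500 share passes to Kenji's issue; Una's $70,500 share passes to Una's issue.
Kenji's share ($70,500) passes entirely to Leilani.
Una's share ($70,500) passes entirely to Hanna.

Leilani receives $70,500.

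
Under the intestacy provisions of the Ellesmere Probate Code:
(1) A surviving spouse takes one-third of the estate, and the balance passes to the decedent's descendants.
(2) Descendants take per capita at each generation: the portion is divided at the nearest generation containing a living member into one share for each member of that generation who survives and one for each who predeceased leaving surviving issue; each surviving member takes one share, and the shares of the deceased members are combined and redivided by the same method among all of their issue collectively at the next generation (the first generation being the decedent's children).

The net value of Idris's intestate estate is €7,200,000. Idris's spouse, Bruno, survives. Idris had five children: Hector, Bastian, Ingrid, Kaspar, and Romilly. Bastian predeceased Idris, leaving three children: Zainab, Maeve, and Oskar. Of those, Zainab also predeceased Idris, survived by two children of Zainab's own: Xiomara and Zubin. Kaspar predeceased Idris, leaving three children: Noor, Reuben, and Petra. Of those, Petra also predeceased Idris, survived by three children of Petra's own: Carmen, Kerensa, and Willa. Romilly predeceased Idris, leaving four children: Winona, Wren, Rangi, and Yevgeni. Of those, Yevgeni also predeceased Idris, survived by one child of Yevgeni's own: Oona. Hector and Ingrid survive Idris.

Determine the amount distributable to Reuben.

Reuben receives €288,000.

Bruno takes one-third of €7,200,000 = €2,400,000. The remaining €4,800,000 passes to the descendants.
The descendants' portion (€4,800,000) is divided at the children's generation into 5 shares of €960,000. Hector and Ingrid each take €960,000. The 3 shares of the deceased (Bastian, Kaspar, and Romilly) are combined into a pool of €2,880,000.
That pool (€2,880,000) is divided at the grandchildren's generation into 10 shares of €288,000. Maeve, Oskar, Noor, Reuben, Winona, Wren, and Rangi each take €288,000. The 3 shares of the deceased (Zainab, Petra, and Yevgeni) are combined into a pool of €864,000.
That pool (€864,000) is divided at the great-grandchildren's generation equally among Xiomara, Zubin, Carmen, Kerensa, Willa, and Oona: €144,000 each.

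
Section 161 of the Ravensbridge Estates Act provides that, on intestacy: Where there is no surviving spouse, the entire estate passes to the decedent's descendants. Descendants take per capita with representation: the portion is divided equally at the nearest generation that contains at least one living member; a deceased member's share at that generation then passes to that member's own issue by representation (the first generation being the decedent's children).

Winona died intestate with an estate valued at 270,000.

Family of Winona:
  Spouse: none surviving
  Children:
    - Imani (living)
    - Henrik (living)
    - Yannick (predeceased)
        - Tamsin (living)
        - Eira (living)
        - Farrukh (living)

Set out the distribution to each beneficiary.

Imani: 90,000; Henrik: 90,000; Tamsin: 30,000; Eira: 30,000; Farrukh: 30,000

The entire 270,000 passes to the descendants.
That amount (270,000) is divided into 3 shares of 90,000: Imani and Henrik each take 90,000; Yannick's 90,000 share passes to Yannick's issue.
Yannick's share (90,000) is divided into 3 shares of 30,000: Tamsin, Eira, and Farrukh each take 30,000.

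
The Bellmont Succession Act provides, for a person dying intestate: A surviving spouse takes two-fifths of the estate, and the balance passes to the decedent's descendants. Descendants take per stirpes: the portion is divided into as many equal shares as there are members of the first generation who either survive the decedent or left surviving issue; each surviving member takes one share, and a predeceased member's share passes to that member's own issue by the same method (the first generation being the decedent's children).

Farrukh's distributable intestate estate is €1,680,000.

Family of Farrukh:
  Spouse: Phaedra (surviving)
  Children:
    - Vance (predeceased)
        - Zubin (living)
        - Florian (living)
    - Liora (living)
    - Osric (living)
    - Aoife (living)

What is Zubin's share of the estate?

Zubin receives €126,000.

Phaedra takes two-fifths of €1,680,000 = €672,000. The remaining €1,008,000 passes to the descendants.
The descendants' portion (€1,008,000) is divided into 4 shares of €252,000: Liora, Osric, and Aoife each take €252,000; Vance's €252,000 share passes to Vance's issue.
Vance's share (€252,000) is divided into 2 shares of €126,000: Zubin and Florian each take €126,000.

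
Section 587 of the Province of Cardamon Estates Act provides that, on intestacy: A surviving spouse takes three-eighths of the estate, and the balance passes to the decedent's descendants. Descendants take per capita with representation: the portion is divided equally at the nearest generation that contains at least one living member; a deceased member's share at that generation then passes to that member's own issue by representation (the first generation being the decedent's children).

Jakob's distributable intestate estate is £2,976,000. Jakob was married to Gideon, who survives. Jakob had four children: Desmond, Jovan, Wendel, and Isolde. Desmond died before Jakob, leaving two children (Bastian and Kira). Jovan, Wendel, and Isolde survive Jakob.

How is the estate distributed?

Gideon takes three-eighths of £2,976,000 = £1,116,000. The remaining £1,860,000 passes to the descendants.
The descendants' portion (£1,860,000) is divided into 4 shares of £465,000: Jovan, Wendel, and Isolde each take £465,000; Desmond's £465,000 share passes to Desmond's issue.
Desmond's share (£465,000) is divided into 2 shares of £232,500: Bastian and Kira each take £232,500.

Gideon: £1,116,000; Bastian: £232,500; Kira: £232,500; Jovan: £465,000; Wendel: £465,000; Isolde: £465,000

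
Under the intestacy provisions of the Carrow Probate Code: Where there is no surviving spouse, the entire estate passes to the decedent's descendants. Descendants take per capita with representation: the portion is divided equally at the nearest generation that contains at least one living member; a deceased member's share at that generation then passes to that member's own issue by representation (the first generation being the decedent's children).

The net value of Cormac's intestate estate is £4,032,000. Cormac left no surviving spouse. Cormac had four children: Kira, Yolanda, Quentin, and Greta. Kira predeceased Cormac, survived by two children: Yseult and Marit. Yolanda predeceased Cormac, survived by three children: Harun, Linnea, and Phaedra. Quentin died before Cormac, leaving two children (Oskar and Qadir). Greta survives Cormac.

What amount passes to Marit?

Marit receives £504,000.

The entire £4,032,000 passes to the descendants.
That amount (£4,032,000) is divided into 4 shares of £1,008,000: Greta takes £1,008,000; Kira's £1,008,000 share passes to Kira's issue; Yolanda's £1,008,000 share passes to Yolanda's issue; Quentin's £1,008,000 share passes to Quentin's issue.
Kira's share (£1,008,000) is divided into 2 shares of £504,000: Yseult and Marit each take £504,000.
Yolanda's share (£1,008,000) is divided into 3 shares of £336,000: Harun, Linnea, and Phaedra each take £336,000.
Quentin's share (£1,008,000) is divided into 2 shares of £504,000: Oskar and Qadir each take £504,000.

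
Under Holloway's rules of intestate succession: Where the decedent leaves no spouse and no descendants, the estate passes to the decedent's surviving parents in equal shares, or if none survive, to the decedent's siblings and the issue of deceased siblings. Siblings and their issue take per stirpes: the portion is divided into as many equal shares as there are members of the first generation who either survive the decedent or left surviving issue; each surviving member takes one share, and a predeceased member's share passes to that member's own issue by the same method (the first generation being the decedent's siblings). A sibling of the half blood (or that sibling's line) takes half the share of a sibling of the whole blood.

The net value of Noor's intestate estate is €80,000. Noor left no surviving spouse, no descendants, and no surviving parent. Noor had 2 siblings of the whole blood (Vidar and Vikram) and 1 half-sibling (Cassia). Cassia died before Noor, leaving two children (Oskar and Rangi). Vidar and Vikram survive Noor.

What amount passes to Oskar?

Oskar receives €8,000.

The entire €80,000 passes to the siblings and their issue.
Counting each half-blood sibling's line as half a unit, there are 5/2 units in €80,000, so one unit is €32,000. Whole-blood lines (Vidar and Vikram) take €32,000 each; half-blood lines (Cassia) take €16,000 each.
Cassia's share (€16,000) is divided into 2 shares of €8,000: Oskar and Rangi each take €8,000.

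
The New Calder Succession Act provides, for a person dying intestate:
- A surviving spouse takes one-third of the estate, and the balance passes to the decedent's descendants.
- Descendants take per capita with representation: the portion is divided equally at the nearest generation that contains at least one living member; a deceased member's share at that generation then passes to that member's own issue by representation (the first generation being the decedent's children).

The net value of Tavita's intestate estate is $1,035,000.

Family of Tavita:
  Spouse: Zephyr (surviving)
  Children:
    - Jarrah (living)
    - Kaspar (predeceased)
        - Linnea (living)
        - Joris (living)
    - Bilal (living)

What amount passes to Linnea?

Zephyr takes one-third of $1,035,000 = $345,000. The remaining $690,000 passes to the descendants.
The descendants' portion ($690,000) is divided into 3 shares of $230,000: Jarrah and Bilal each take $230,000; Kaspar's $230,000 share passes to Kaspar's issue.
Kaspar's share ($230,000) is divided into 2 shares of $115,000: Linnea and Joris each take $115,000.

Linnea receives $115,000.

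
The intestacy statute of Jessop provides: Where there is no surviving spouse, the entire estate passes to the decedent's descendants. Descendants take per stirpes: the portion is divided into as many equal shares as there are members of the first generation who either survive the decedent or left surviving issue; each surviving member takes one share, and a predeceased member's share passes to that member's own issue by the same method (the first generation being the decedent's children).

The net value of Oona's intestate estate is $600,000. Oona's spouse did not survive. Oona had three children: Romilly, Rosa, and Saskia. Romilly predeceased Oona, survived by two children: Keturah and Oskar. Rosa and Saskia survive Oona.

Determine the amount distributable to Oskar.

The entire $600,000 passes to the descendants.
That amount ($600,000) is divided into 3 shares of $200,000: Rosa and Saskia each take $200,000; Romilly's $200,000 share passes to Romilly's issue.
Romilly's share ($200,000) is divided into 2 shares of $100,000: Keturah and Oskar each take $100,000.

Oskar receives $100,000.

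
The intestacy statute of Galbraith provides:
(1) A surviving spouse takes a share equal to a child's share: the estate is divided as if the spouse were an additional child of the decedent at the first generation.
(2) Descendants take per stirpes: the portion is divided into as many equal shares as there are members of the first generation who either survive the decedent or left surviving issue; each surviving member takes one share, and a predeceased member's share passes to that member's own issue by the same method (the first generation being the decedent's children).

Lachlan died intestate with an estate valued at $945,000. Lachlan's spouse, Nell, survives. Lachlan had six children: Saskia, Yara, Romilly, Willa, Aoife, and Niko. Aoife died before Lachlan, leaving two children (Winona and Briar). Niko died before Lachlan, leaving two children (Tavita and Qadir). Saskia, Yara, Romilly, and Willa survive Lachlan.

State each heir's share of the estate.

Nell: $135,000; Saskia: $135,000; Yara: $135,000; Romilly: $135,000; Willa: $135,000; Winona: $67,500; Briar: $67,500; Tavita: $67,500; Qadir: $67,500

The spouse counts as an additional share at the children's level, so there are 7 primary shares of $135,000. Nell takes one such share ($135,000).
The children's combined portion ($810,000) is divided into 6 shares of $135,000: Saskia, Yara, Romilly, and Willa each take $135,000; Aoife's $135,000 share passes to Aoife's issue; Niko's $135,000 share passes to Niko's issue.
Aoife's share ($135,000) is divided into 2 shares of $67,500: Winona and Briar each take $67,500.
Niko's share ($135,000) is divided into 2 shares of $67,500: Tavita and Qadir each take $67,500.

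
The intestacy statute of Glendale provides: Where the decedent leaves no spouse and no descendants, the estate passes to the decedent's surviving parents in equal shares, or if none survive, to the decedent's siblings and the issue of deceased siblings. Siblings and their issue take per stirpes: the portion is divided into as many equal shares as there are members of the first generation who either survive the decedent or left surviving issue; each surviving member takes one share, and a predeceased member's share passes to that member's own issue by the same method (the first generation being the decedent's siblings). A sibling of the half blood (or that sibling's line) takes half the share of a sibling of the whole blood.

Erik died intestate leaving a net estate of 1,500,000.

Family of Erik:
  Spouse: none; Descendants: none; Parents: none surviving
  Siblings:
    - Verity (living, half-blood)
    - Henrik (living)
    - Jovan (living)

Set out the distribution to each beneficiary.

Verity: 300,000; Henrik: 600,000; Jovan: 600,000

The entire 1,500,000 passes to the siblings and their issue.
Counting each half-blood sibling's line as half a unit, there are 5/2 units in 1,500,000, so one unit is 600,000. Whole-blood lines (Henrik and Jovan) take 600,000 each; half-blood lines (Verity) take 300,000 each.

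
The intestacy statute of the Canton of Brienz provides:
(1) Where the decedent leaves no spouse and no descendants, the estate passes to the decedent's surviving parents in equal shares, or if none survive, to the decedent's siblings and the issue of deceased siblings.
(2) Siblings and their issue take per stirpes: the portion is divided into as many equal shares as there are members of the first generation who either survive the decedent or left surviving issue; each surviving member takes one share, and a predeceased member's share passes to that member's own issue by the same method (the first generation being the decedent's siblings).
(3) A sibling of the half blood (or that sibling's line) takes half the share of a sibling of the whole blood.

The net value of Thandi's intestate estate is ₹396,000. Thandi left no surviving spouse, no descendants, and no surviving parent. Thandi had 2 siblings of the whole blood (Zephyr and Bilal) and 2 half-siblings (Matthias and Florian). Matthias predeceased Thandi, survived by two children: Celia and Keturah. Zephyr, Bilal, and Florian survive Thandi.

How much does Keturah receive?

Keturah receives ₹33,000.

The entire ₹396,000 passes to the siblings and their issue.
Counting each half-blood sibling's line as half a unit, there are 3 units in ₹396,000, so one unit is ₹132,000. Whole-blood lines (Zephyr and Bilal) take ₹132,000 each; half-blood lines (Matthias and Florian) take ₹66,000 each.
Matthias's share (₹66,000) is divided into 2 shares of ₹33,000: Celia and Keturah each take ₹33,000.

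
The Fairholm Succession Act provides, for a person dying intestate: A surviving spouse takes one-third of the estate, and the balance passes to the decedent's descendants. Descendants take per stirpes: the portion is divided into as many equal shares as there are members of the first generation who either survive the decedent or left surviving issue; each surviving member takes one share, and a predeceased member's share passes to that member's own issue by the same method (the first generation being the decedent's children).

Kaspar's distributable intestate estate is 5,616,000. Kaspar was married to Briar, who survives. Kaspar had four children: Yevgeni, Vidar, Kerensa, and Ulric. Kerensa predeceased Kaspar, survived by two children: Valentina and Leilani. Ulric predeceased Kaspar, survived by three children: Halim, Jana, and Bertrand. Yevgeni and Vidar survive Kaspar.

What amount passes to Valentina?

Briar takes one-third of 5,616,000 = 1,872,000. The remaining 3,744,000 passes to the descendants.
The descendants' portion (3,744,000) is divided into 4 shares of 936,000: Yevgeni and Vidar each take 936,000; Kerensa's 936,000 share passes to Kerensa's issue; Ulric's 936,000 share passes to Ulric's issue.
Kerensa's share (936,000) is divided into 2 shares of 468,000: Valentina and Leilani each take 468,000.
Ulric's share (936,000) is divided into 3 shares of 312,000: Halim, Jana, and Bertrand each take 312,000.

Valentina receives 468,000.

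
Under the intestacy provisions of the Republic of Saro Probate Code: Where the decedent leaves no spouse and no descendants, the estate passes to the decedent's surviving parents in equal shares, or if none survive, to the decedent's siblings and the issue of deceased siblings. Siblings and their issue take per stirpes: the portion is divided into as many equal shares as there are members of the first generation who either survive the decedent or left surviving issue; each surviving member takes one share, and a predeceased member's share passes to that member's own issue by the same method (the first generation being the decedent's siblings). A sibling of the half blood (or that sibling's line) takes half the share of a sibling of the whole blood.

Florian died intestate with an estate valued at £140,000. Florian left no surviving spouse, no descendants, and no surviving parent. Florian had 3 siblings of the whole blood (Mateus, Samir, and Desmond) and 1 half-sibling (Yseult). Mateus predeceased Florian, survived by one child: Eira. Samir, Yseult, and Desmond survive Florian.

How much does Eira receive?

The entire £140,000 passes to the siblings and their issue.
Counting each half-blood sibling's line as half a unit, there are 7/2 units in £140,000, so one unit is £40,000. Whole-blood lines (Mateus, Samir, and Desmond) take £40,000 each; half-blood lines (Yseult) take £20,000 each.
Mateus's share (£40,000) passes entirely to Eira.

Eira receives £40,000.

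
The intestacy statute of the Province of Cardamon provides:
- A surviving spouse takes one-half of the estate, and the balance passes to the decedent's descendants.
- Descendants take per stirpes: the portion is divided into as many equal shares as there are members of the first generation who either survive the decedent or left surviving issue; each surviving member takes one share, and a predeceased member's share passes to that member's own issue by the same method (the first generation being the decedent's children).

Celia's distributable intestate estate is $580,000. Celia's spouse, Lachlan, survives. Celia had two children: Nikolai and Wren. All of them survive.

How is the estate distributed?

Lachlan takes one-half of $580,000 = $290,000. The remaining $290,000 passes to the descendants.
The descendants' portion ($290,000) is divided into 2 shares of $145,000: Nikolai and Wren each take $145,000.

Lachlan: $290,000; Nikolai: $145,000; Wren: $145,000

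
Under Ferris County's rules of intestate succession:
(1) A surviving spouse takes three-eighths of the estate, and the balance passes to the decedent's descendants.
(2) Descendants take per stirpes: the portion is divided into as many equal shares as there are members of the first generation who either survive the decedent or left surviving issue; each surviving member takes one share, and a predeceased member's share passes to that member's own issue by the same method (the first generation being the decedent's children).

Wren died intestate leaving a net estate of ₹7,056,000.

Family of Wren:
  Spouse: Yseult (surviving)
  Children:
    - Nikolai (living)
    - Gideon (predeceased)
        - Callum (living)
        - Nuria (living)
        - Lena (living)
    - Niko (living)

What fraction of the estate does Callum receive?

Yseult takes three-eighths of ₹7,056,000 = ₹2,646,000. The remaining ₹4,410,000 passes to the descendants.
The descendants' portion (₹4,410,000) is divided into 3 shares of ₹1,470,000: Nikolai and Niko each take ₹1,470,000; Gideon's ₹1,470,000 share passes to Gideon's issue.
Gideon's share (₹1,470,000) is divided into 3 shares of ₹490,000: Callum, Nuria, and Lena each take ₹490,000.

Callum receives 5/72 of the estate.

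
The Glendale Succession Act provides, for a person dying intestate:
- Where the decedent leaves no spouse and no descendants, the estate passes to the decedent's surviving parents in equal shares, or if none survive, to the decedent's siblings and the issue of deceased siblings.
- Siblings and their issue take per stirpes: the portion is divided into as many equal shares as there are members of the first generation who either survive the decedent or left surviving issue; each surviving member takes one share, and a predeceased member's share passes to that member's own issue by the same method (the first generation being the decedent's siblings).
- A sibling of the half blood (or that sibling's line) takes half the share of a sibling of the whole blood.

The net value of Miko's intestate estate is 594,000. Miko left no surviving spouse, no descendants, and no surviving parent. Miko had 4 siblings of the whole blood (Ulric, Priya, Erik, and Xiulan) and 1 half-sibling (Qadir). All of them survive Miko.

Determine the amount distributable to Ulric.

Ulric receives 132,000.

The entire 594,000 passes to the siblings and their issue.
Counting each half-blood sibling's line as half a unit, there are 9/2 units in 594,000, so one unit is 132,000. Whole-blood lines (Ulric, Priya, Erik, and Xiulan) take 132,000 each; half-blood lines (Qadir) take 66,000 each.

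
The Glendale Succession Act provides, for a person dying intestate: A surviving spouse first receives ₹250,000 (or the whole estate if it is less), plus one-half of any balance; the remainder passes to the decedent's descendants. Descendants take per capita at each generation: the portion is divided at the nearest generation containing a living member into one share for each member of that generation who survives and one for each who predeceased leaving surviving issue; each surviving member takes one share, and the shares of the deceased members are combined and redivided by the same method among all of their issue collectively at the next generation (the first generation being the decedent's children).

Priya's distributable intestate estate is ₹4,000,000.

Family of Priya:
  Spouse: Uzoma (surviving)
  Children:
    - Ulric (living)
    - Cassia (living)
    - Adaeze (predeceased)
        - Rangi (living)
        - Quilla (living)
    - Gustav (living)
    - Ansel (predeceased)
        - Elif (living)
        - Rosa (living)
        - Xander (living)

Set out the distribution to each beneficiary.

Uzoma first takes ₹250,000, leaving a balance of ₹3,750,000. Uzoma then takes one-half of the balance (₹1,875,000), for a total of ₹2,125,000. The remaining ₹1,875,000 passes to the descendants.
The descendants' portion (₹1,875,000) is divided at the children's generation into 5 shares of ₹375,000. Ulric, Cassia, and Gustav each take ₹375,000. The 2 shares of the deceased (Adaeze and Ansel) are combined into a pool of ₹750,000.
That pool (₹750,000) is divided at the grandchildren's generation equally among Rangi, Quilla, Elif, Rosa, and Xander: ₹150,000 each.

Uzoma: ₹2,125,000; Ulric: ₹375,000; Cassia: ₹375,000; Rangi: ₹150,000; Quilla: ₹150,000; Gustav: ₹375,000; Elif: ₹150,000; Rosa: ₹150,000; Xander: ₹150,000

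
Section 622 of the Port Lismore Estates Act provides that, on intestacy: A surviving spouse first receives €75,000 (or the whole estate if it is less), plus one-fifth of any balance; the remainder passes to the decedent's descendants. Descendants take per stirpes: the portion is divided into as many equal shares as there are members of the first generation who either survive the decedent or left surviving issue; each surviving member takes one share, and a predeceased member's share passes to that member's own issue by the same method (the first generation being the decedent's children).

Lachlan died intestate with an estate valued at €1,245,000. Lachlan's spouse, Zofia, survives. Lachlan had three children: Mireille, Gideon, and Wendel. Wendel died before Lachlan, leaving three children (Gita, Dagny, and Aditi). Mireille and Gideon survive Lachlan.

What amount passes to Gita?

Zofia first takes €75,000, leaving a balance of €1,170,000. Zofia then takes one-fifth of the balance (€234,000), for a total of €309,000. The remaining €936,000 passes to the descendants.
The descendants' portion (€936,000) is divided into 3 shares of €312,000: Mireille and Gideon each take €312,000; Wendel's €312,000 share passes to Wendel's issue.
Wendel's share (€312,000) is divided into 3 shares of €104,000: Gita, Dagny, and Aditi each take €104,000.

Gita receives €104,000.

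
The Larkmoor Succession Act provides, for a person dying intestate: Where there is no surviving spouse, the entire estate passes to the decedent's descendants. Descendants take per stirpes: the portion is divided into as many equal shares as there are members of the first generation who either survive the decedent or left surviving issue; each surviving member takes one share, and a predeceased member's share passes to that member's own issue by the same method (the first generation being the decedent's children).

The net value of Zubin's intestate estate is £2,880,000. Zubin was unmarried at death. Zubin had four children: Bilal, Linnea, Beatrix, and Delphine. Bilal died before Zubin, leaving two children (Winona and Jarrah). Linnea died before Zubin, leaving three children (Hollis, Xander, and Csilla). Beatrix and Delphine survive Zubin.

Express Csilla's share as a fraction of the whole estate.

Csilla receives 1/12 of the estate.

The entire £2,880,000 passes to the descendants.
That amount (£2,880,000) is divided into 4 shares of £720,000: Beatrix and Delphine each take £720,000; Bilal's £720,000 share passes to Bilal's issue; Linnea's £720,000 share passes to Linnea's issue.
Bilal's share (£720,000) is divided into 2 shares of £360,000: Winona and Jarrah each take £360,000.
Linnea's share (£720,000) is divided into 3 shares of £240,000: Hollis, Xander, and Csilla each take £240,000.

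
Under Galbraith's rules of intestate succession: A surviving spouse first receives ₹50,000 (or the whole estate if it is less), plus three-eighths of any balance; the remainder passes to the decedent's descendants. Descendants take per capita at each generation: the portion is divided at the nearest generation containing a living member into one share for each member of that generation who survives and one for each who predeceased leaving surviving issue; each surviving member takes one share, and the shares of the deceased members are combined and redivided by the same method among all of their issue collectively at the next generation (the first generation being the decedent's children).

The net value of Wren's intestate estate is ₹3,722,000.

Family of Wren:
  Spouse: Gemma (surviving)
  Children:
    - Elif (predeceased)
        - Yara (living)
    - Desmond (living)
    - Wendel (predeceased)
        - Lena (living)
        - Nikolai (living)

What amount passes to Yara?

Yara receives ₹510,000.

Gemma first takes ₹50,000, leaving a balance of ₹3,672,000. Gemma then takes three-eighths of the balance (₹1,377,000), for a total of ₹1,427,000. The remaining ₹2,295,000 passes to the descendants.
The descendants' portion (₹2,295,000) is divided at the children's generation into 3 shares of ₹765,000. Desmond takes ₹765,000. The 2 shares of the deceased (Elif and Wendel) are combined into a pool of ₹1,530,000.
That pool (₹1,530,000) is divided at the grandchildren's generation equally among Yara, Lena, and Nikolai: ₹510,000 each.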